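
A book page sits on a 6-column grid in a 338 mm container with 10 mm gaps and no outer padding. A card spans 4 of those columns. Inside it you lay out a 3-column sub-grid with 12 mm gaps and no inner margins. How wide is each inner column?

66 mm

6 columns + 5 gaps: 6c + 5·10 = 338.
6c = 338 − 50 = 288, so c = 48 mm.
Span of 4: 4·48 + 3·10 = 192 + 30 = 222 mm.
Subtracting 2 gaps of 12 leaves 198 for 3 columns, so d = 66 mm.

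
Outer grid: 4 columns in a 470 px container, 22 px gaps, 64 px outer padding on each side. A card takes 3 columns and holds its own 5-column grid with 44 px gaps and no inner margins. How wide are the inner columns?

15 px

Inside the margins: 470 − 128 = 342 px.
Subtracting 3 gaps of 22 leaves 276 for 4 columns, so c = 69 px.
3-column span = 3·69 + 2·22 = 251 px.
5 columns + 4 gaps: 5d + 4·44 = 251.
5d = 251 − 176 = 75, so d = 15 px.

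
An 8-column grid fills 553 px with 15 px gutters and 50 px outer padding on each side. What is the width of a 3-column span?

160.5 px

Inside the margins: 553 − 100 = 453 px.
8 columns + 7 gutters: 8c + 7·15 = 453.
8c = 453 − 105 = 348, so c = 43.5 px.
3 columns plus 2 gutters: 130.5 + 30 = 160.5 px.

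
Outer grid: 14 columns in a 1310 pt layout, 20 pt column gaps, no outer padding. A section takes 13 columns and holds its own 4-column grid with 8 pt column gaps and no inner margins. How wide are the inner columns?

Subtracting 13 column gaps of 20 leaves 1050 for 14 columns, so c = 75 pt.
13-column span = 13·75 + 12·20 = 1215 pt.
1215 − 3·8 = 1191; ÷4 gives d = 297.75 pt.

297.75 pt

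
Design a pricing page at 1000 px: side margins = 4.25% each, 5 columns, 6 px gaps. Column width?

178.2 px

Margins: 4.25% × 1000 = 42.5 px each, so content = 1000 − 85 = 915 px.
5c + 4·6 = 915 → 5c = 891 → c = 178.2 px.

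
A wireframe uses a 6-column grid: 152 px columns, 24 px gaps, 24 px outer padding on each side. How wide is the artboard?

Artboard = 2·24 + 6·152 + 5·24 = 48 + 912 + 120 = 1080 px.

1080 px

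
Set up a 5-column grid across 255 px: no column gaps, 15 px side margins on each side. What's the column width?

45 px

Take off 30 px of margins, leaving 225 px.
5c = 225 → c = 45 px.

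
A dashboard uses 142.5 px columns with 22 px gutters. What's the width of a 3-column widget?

471.5 px

3-column span = 3·142.5 + 2·22 = 471.5 px.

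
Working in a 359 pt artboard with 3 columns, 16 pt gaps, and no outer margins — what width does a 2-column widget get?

234 pt

Subtracting 2 gaps of 16 leaves 327 for 3 columns, so c = 109 pt.
2-column span = 2·109 + 1·16 = 234 pt.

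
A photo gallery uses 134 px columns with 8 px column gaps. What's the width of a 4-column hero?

Span of 4: 4·134 + 3·8 = 536 + 24 = 560 px.

560 px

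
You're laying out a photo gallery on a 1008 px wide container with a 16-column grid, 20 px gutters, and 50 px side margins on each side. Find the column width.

Inside the margins: 1008 − 100 = 908 px.
16 columns + 15 gutters: 16c + 15·20 = 908.
16c = 908 − 300 = 608, so c = 38 px.

38 px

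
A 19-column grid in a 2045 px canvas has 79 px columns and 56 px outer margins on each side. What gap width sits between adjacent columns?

24 px

Take off 112 px of margins, leaving 1933 px.
19·79 + 18g = 1933 → 18g = 432 → g = 24 px.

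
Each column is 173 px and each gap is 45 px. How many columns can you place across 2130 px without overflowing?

9 columns: 9·173 + 8·45 = 1917 px ≤ 2130.
10 columns: 2135 px > 2130. So 9.

9 columns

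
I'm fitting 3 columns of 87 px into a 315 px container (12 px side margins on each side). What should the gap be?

Take off 24 px of margins, leaving 291 px.
3 columns take 3·87 = 261 px; remaining 30 splits into 2 gaps.
g = 30 / 2 = 15 px.

15 px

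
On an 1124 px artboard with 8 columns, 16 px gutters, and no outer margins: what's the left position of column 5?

570 px

1124 − 7·16 = 1012; ÷8 gives c = 126.5 px.
Each column+gutter stride is 142.5 px; with no margin, 4 of them is 570 px.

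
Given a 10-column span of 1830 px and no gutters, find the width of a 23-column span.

4209 px

With no gutters, each column is 1830/10 = 183 px.
With no gutters, 23 columns span 23·183 = 4209 px.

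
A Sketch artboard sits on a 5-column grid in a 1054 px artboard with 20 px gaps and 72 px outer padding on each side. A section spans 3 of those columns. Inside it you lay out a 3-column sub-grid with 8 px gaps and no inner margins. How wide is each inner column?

174 px

Inside the margins: 1054 − 144 = 910 px.
5c + 4·20 = 910 → 5c = 830 → c = 166 px.
3 columns plus 2 gaps: 498 + 40 = 538 px.
538 − 2·8 = 522; ÷3 gives d = 174 px.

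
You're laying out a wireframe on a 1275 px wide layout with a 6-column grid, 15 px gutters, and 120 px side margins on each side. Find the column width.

160 px

Subtract both margins: 1275 − 2·120 = 1035 px.
Subtracting 5 gutters of 15 leaves 960 for 6 columns, so c = 160 px.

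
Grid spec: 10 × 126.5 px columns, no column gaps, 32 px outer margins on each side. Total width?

Frame = 2·32 + 10·126.5 = 64 + 1265 = 1329 px.

1329 px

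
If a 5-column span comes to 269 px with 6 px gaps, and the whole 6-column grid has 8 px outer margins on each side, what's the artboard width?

340 px

269 − 4·6 = 245; ÷5 gives c = 49 px.
Artboard = 2·8 + 6·49 + 5·6 = 16 + 294 + 30 = 340 px.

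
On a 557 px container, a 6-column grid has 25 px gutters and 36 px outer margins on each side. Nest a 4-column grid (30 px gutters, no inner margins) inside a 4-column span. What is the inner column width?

Inside the margins: 557 − 72 = 485 px.
Subtracting 5 gutters of 25 leaves 360 for 6 columns, so c = 60 px.
Span of 4: 4·60 + 3·25 = 240 + 75 = 315 px.
315 − 3·30 = 225; ÷4 gives d = 56.25 px.

56.25 px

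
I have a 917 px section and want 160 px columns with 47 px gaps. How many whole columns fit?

k columns need k·160 + (k−1)·47 = k·207 − 47.
k·207 − 47 ≤ 917 → k ≤ 964 / 207 ≈ 4.66, so k = 4.

4 columns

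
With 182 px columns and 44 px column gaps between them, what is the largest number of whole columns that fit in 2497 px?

11 columns

k columns need k·182 + (k−1)·44 = k·226 − 44.
k·226 − 44 ≤ 2497 → k ≤ 2541 / 226 ≈ 11.24, so k = 11.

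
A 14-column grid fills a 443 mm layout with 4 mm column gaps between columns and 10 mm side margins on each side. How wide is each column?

26.5 mm

Subtract both margins: 443 − 2·10 = 423 mm.
14 columns + 13 column gaps: 14c + 13·4 = 423.
14c = 423 − 52 = 371, so c = 26.5 mm.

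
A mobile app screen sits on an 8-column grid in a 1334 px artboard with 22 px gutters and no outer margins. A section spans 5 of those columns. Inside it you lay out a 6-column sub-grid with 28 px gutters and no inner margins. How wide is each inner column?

8 columns + 7 gutters: 8c + 7·22 = 1334.
8c = 1334 − 154 = 1180, so c = 147.5 px.
5-column span = 5·147.5 + 4·22 = 825.5 px.
6d + 5·28 = 825.5 → 6d = 685.5 → d = 114.25 px.

114.25 px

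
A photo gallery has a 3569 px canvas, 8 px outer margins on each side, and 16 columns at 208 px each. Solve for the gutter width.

Take off 16 px of margins, leaving 3553 px.
16·208 + 15g = 3553 → 15g = 225 → g = 15 px.

15 px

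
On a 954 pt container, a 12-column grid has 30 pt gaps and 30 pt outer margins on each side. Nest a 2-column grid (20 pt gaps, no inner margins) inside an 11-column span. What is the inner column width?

Inside the margins: 954 − 60 = 894 pt.
12 columns + 11 gaps: 12c + 11·30 = 894.
12c = 894 − 330 = 564, so c = 47 pt.
Span of 11: 11·47 + 10·30 = 517 + 300 = 817 pt.
817 − 1·20 = 797; ÷2 gives d = 398.5 pt.

398.5 pt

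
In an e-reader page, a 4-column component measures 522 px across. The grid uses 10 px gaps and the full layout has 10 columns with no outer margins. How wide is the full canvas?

522 − 3·10 = 492; ÷4 gives c = 123 px.
Summing: 1230 + 90 = 1320 px.

1320 px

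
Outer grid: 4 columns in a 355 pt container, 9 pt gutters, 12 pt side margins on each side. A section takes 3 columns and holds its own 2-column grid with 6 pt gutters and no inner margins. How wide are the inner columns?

120 pt

Take off 24 pt of margins, leaving 331 pt.
Subtracting 3 gutters of 9 leaves 304 for 4 columns, so c = 76 pt.
Span of 3: 3·76 + 2·9 = 228 + 18 = 246 pt.
Subtracting 1 gutter of 6 leaves 240 for 2 columns, so d = 120 pt.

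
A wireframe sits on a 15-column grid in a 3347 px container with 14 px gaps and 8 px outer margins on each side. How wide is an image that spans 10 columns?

Inside the margins: 3347 − 16 = 3331 px.
15 columns + 14 gaps: 15c + 14·14 = 3331.
15c = 3331 − 196 = 3135, so c = 209 px.
Span of 10: 10·209 + 9·14 = 2090 + 126 = 2216 px.

2216 px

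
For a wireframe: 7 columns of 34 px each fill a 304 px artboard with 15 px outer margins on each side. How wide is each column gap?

Inside the margins: 304 − 30 = 274 px.
7·34 + 6g = 274 → 6g = 36 → g = 6 px.

6 px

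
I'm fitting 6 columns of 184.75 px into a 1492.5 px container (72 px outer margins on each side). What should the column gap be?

48 px

Take off 144 px of margins, leaving 1348.5 px.
6·184.75 + 5g = 1348.5 → 5g = 240 → g = 48 px.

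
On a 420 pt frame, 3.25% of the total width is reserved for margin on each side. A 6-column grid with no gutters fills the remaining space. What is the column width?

65.45 pt

420 × (1 − 2·3.25%) = 420 × 93.5% = 392.7 pt for the columns.
6c = 392.7 → c = 65.45 pt.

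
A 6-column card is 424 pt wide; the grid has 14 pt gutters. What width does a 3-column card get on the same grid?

205 pt

Subtracting 5 gutters of 14 leaves 354 for 6 columns, so c = 59 pt.
Span of 3: 3·59 + 2·14 = 177 + 28 = 205 pt.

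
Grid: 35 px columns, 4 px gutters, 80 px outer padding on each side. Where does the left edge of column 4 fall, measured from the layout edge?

Each column+gutter stride is 39 px; 3 of them past the 80 px margin is 80 + 117 = 197 px.

197 px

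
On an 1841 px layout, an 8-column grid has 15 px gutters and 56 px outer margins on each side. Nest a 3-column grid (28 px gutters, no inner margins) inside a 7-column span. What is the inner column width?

Inside the margins: 1841 − 112 = 1729 px.
8c + 7·15 = 1729 → 8c = 1624 → c = 203 px.
7-column span = 7·203 + 6·15 = 1511 px.
Subtracting 2 gutters of 28 leaves 1455 for 3 columns, so d = 485 px.

485 px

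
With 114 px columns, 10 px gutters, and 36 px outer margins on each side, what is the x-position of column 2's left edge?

Before column 2: the margin + 1 column + 1 gutter.
Offset = 36 + 1·(114 + 10) = 36 + 124 = 160 px.

160 px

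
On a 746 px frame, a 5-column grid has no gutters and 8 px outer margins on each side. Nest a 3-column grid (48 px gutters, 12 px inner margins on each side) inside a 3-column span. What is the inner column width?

Outer content = 746 − 2·8 = 730 px.
5c = 730 → c = 146 px.
3-column span = 3·146 = 438 px.
Inner content = 438 − 2·12 = 414 px.
414 − 2·48 = 318; ÷3 gives d = 106 px.

106 px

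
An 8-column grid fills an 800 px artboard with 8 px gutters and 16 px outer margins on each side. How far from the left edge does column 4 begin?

Content = 800 − 2·16 = 768 px.
768 − 7·8 = 712; ÷8 gives c = 89 px.
Each column+gutter stride is 97 px; 3 of them past the 16 px margin is 16 + 291 = 307 px.

307 px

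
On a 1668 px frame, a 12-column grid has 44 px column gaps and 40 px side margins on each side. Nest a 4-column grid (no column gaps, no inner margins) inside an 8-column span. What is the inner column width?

261 px

Subtract both margins: 1668 − 2·40 = 1588 px.
12 columns + 11 column gaps: 12c + 11·44 = 1588.
12c = 1588 − 484 = 1104, so c = 92 px.
Span of 8: 8·92 + 7·44 = 736 + 308 = 1044 px.
4d = 1044 → d = 261 px.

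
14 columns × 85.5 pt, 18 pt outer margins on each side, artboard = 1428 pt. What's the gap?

15 pt

Subtract both margins: 1428 − 2·18 = 1392 pt.
Columns use 1197 pt, leaving 195 pt across 13 gaps = 15 pt each.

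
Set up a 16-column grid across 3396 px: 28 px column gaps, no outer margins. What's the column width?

3396 − 15·28 = 2976; ÷16 gives c = 186 px.

186 px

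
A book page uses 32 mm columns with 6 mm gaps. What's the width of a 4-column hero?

4-column span = 4·32 + 3·6 = 146 mm.

146 mm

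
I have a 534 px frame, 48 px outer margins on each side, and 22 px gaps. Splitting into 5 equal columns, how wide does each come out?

Subtract both margins: 534 − 2·48 = 438 px.
438 − 4·22 = 350; ÷5 gives c = 70 px.

70 px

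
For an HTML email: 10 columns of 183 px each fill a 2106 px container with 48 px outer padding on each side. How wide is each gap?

20 px

Inside the margins: 2106 − 96 = 2010 px.
10·183 + 9g = 2010 → 9g = 180 → g = 20 px.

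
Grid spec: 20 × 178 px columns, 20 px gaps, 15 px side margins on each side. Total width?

3970 px

Adding margins, columns and gutters: 30 + 3560 + 380 = 3970 px.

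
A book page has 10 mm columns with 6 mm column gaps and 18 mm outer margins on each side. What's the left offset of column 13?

210 mm

Each column+gutter stride is 16 mm; 12 of them past the 18 mm margin is 18 + 192 = 210 mm.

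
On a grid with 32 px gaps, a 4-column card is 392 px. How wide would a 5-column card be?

498 px

Subtracting 3 gaps of 32 leaves 296 for 4 columns, so c = 74 px.
5 columns plus 4 gaps: 370 + 128 = 498 px.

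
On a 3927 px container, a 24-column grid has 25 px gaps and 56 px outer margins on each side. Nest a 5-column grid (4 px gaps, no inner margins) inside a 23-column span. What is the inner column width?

727.8 px

Outer content = 3927 − 2·56 = 3815 px.
Subtracting 23 gaps of 25 leaves 3240 for 24 columns, so c = 135 px.
Span of 23: 23·135 + 22·25 = 3105 + 550 = 3655 px.
5d + 4·4 = 3655 → 5d = 3639 → d = 727.8 px.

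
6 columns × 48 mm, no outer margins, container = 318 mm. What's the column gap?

6 mm

6 columns take 6·48 = 288 mm; remaining 30 splits into 5 column gaps.
g = 30 / 5 = 6 mm.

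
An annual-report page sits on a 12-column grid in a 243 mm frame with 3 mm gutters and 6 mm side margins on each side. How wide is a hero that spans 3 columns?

Content width = 243 − 2·6 = 231 mm.
231 − 11·3 = 198; ÷12 gives c = 16.5 mm.
3 columns plus 2 gutters: 49.5 + 6 = 55.5 mm.

55.5 mm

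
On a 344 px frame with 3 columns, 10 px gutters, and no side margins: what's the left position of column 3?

3c + 2·10 = 344 → 3c = 324 → c = 108 px.
Each column+gutter stride is 118 px; with no margin, 2 of them is 236 px.

236 px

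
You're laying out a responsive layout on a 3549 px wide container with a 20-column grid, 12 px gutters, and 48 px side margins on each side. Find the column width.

Content width = 3549 − 2·48 = 3453 px.
Subtracting 19 gutters of 12 leaves 3225 for 20 columns, so c = 161.25 px.

161.25 px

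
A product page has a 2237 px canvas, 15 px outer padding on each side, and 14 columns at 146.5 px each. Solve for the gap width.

Inside the margins: 2237 − 30 = 2207 px.
Columns use 2051 px, leaving 156 px across 13 gaps = 12 px each.

12 px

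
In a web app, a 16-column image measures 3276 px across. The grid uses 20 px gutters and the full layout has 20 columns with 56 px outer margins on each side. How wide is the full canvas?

3276 − 15·20 = 2976; ÷16 gives c = 186 px.
Total width: 2·56 + 20·186 + 19·20 = 4212 px.

4212 px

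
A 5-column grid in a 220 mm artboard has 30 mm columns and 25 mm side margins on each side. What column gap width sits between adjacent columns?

Inside the margins: 220 − 50 = 170 mm.
5·30 + 4g = 170 → 4g = 20 → g = 5 mm.

5 mm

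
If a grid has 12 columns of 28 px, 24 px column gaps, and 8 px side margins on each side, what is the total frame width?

616 px

Frame = 2·8 + 12·28 + 11·24 = 16 + 336 + 264 = 616 px.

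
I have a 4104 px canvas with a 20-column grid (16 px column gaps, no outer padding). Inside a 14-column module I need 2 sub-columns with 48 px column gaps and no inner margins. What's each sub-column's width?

Subtracting 19 column gaps of 16 leaves 3800 for 20 columns, so c = 190 px.
14 columns plus 13 column gaps: 2660 + 208 = 2868 px.
2d + 1·48 = 2868 → 2d = 2820 → d = 1410 px.

1410 px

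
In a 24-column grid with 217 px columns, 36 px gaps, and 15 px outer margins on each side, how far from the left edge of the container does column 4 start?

774 px

Column 4 starts at margin + 3·(column + gutter) = 15 + 3·253 = 774 px.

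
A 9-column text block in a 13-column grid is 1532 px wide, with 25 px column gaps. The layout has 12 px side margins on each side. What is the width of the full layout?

1532 − 8·25 = 1332; ÷9 gives c = 148 px.
Layout = 2·12 + 13·148 + 12·25 = 24 + 1924 + 300 = 2248 px.

2248 px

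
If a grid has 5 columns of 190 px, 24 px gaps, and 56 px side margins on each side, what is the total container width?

1158 px

Adding margins, columns and gutters: 112 + 950 + 96 = 1158 px.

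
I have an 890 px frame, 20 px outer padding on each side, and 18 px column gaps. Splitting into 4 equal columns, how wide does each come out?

199 px

Subtract both margins: 890 − 2·20 = 850 px.
4 columns + 3 column gaps: 4c + 3·18 = 850.
4c = 850 − 54 = 796, so c = 199 px.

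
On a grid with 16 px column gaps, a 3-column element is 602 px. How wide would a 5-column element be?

602 − 2·16 = 570; ÷3 gives c = 190 px.
Span of 5: 5·190 + 4·16 = 950 + 64 = 1014 px.

1014 px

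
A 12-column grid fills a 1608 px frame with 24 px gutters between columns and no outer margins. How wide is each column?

112 px

12 columns + 11 gutters: 12c + 11·24 = 1608.
12c = 1608 − 264 = 1344, so c = 112 px.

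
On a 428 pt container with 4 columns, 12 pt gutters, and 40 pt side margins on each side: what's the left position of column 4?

310 pt

Inside the margins: 428 − 80 = 348 pt.
Subtracting 3 gutters of 12 leaves 312 for 4 columns, so c = 78 pt.
Before column 4: the margin + 3 columns + 3 gutters.
Offset = 40 + 3·(78 + 12) = 40 + 270 = 310 pt.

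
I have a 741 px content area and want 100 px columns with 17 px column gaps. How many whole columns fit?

6 columns

Each extra column adds 100 + 17 = 117 px.
(741 + 17) / 117 = 6.48, so 6 columns fit.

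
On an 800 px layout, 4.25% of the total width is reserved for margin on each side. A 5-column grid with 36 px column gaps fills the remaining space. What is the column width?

Each margin = 4.25% of 800 = 34 px; content = 800 − 2·34 = 732 px.
732 − 4·36 = 588; ÷5 gives c = 117.6 px.

117.6 px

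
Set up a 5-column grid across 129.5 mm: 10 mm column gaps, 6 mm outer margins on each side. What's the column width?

Content width = 129.5 − 2·6 = 117.5 mm.
5c + 4·10 = 117.5 → 5c = 77.5 → c = 15.5 mm.

15.5 mm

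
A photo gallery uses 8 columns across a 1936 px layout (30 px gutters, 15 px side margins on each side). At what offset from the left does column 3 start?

499 px

Inside the margins: 1936 − 30 = 1906 px.
8 columns + 7 gutters: 8c + 7·30 = 1906.
8c = 1906 − 210 = 1696, so c = 212 px.
Each column+gutter stride is 242 px; 2 of them past the 15 px margin is 15 + 484 = 499 px.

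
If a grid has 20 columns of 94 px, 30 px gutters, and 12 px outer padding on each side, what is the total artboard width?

Adding margins, columns and gutters: 24 + 1880 + 570 = 2474 px.

2474 px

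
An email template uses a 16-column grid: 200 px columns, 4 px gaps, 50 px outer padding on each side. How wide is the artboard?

3360 px

Total width: 2·50 + 16·200 + 15·4 = 3360 px.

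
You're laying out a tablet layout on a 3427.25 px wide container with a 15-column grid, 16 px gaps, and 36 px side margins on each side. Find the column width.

Take off 72 px of margins, leaving 3355.25 px.
15c + 14·16 = 3355.25 → 15c = 3131.25 → c = 208.75 px.

208.75 px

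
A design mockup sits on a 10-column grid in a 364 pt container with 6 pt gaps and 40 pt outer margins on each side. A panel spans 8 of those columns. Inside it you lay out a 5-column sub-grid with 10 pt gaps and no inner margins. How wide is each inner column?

37.2 pt

Inside the margins: 364 − 80 = 284 pt.
284 − 9·6 = 230; ÷10 gives c = 23 pt.
Span of 8: 8·23 + 7·6 = 184 + 42 = 226 pt.
226 − 4·10 = 186; ÷5 gives d = 37.2 pt.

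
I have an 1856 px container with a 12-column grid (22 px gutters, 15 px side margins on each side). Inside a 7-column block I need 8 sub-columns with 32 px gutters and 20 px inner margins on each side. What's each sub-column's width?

Take off 30 px of margins, leaving 1826 px.
12c + 11·22 = 1826 → 12c = 1584 → c = 132 px.
7-column span = 7·132 + 6·22 = 1056 px.
Inner content = 1056 − 2·20 = 1016 px.
8d + 7·32 = 1016 → 8d = 792 → d = 99 px.

99 px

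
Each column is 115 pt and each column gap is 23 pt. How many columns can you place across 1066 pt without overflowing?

k columns need k·115 + (k−1)·23 = k·138 − 23.
k·138 − 23 ≤ 1066 → k ≤ 1089 / 138 ≈ 7.89, so k = 7.

7 columns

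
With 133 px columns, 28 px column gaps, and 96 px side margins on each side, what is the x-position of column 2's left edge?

257 px

Each column+gutter stride is 161 px; 1 of them past the 96 px margin is 96 + 161 = 257 px.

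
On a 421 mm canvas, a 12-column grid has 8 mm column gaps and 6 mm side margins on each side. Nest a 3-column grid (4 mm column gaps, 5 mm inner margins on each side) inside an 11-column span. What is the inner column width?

118.75 mm

Outer content = 421 − 2·6 = 409 mm.
12c + 11·8 = 409 → 12c = 321 → c = 26.75 mm.
11-column span = 11·26.75 + 10·8 = 374.25 mm.
Inner content = 374.25 − 2·5 = 364.25 mm.
Subtracting 2 column gaps of 4 leaves 356.25 for 3 columns, so d = 118.75 mm.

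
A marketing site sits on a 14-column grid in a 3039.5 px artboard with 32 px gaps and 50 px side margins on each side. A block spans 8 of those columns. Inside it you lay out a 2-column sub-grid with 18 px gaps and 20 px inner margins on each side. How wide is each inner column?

804 px

Take off 100 px of margins, leaving 2939.5 px.
2939.5 − 13·32 = 2523.5; ÷14 gives c = 180.25 px.
8-column span = 8·180.25 + 7·32 = 1666 px.
Inner content = 1666 − 2·20 = 1626 px.
1626 − 1·18 = 1608; ÷2 gives d = 804 px.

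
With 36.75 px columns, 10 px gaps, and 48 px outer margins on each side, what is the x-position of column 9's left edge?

Each column+gutter stride is 46.75 px; 8 of them past the 48 px margin is 48 + 374 = 422 px.

422 px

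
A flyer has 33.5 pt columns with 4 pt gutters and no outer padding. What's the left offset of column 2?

Each column+gutter stride is 37.5 pt; with no margin, 1 of them is 37.5 pt.

37.5 pt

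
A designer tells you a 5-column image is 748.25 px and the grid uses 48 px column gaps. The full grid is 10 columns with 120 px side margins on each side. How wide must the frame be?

1784.5 px

Subtracting 4 column gaps of 48 leaves 556.25 for 5 columns, so c = 111.25 px.
Total width: 2·120 + 10·111.25 + 9·48 = 1784.5 px.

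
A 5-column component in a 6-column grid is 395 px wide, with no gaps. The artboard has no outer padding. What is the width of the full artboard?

5c = 395 → c = 79 px.
Summing: 474 = 474 px.

474 px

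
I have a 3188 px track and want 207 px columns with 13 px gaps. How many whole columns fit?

14 columns

Each extra column adds 207 + 13 = 220 px.
(3188 + 13) / 220 = 14.55, so 14 columns fit.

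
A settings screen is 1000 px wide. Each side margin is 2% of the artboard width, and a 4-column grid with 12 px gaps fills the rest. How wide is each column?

231 px

Each margin = 2% of 1000 = 20 px; content = 1000 − 2·20 = 960 px.
4 columns + 3 gaps: 4c + 3·12 = 960.
4c = 960 − 36 = 924, so c = 231 px.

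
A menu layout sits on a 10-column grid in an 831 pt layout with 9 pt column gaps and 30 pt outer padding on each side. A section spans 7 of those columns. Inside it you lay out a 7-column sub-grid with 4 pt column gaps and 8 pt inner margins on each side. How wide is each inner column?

Inside the margins: 831 − 60 = 771 pt.
10 columns + 9 column gaps: 10c + 9·9 = 771.
10c = 771 − 81 = 690, so c = 69 pt.
7-column span = 7·69 + 6·9 = 537 pt.
Inner content = 537 − 2·8 = 521 pt.
7d + 6·4 = 521 → 7d = 497 → d = 71 pt.

71 pt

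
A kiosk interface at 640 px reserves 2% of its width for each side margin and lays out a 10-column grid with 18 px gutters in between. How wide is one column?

45.24 px

Margins: 2% × 640 = 12.8 px each, so content = 640 − 25.6 = 614.4 px.
Subtracting 9 gutters of 18 leaves 452.4 for 10 columns, so c = 45.24 px.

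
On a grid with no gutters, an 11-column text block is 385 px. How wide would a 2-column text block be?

With no gutters, each column is 385/11 = 35 px.
With no gutters, 2 columns span 2·35 = 70 px.

70 px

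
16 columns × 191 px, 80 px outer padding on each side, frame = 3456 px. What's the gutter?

16 px

Take off 160 px of margins, leaving 3296 px.
16·191 + 15g = 3296 → 15g = 240 → g = 16 px.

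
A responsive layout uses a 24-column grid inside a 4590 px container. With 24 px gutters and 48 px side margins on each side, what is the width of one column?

Subtract both margins: 4590 − 2·48 = 4494 px.
24 columns + 23 gutters: 24c + 23·24 = 4494.
24c = 4494 − 552 = 3942, so c = 164.25 px.

164.25 px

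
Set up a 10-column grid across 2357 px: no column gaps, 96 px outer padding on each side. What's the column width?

Inside the margins: 2357 − 192 = 2165 px.
With no column gaps, each column is 2165/10 = 216.5 px.

216.5 px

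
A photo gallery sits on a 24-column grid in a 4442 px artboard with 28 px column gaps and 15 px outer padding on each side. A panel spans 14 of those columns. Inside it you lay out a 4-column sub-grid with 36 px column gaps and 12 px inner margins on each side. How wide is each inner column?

607.5 px

Subtract both margins: 4442 − 2·15 = 4412 px.
24c + 23·28 = 4412 → 24c = 3768 → c = 157 px.
Span of 14: 14·157 + 13·28 = 2198 + 364 = 2562 px.
Inner content = 2562 − 2·12 = 2538 px.
4d + 3·36 = 2538 → 4d = 2430 → d = 607.5 px.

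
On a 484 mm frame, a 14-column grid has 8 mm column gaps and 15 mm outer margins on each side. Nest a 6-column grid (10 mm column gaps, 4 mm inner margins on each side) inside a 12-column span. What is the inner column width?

Take off 30 mm of margins, leaving 454 mm.
454 − 13·8 = 350; ÷14 gives c = 25 mm.
12 columns plus 11 column gaps: 300 + 88 = 388 mm.
Inner content = 388 − 2·4 = 380 mm.
Subtracting 5 column gaps of 10 leaves 330 for 6 columns, so d = 55 mm.

55 mm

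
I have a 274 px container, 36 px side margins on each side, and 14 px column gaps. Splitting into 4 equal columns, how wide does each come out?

Subtract both margins: 274 − 2·36 = 202 px.
Subtracting 3 column gaps of 14 leaves 160 for 4 columns, so c = 40 px.

40 px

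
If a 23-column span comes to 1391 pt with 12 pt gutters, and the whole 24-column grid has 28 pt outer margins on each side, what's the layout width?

23c + 22·12 = 1391 → 23c = 1127 → c = 49 pt.
Adding margins, columns and gutters: 56 + 1176 + 276 = 1508 pt.

1508 pt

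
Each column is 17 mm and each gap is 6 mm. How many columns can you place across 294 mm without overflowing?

13 columns

Each extra column adds 17 + 6 = 23 mm.
(294 + 6) / 23 = 13.04, so 13 columns fit.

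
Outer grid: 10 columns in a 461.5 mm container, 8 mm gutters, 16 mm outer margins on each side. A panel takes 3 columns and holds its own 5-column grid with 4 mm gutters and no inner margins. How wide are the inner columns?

Subtract both margins: 461.5 − 2·16 = 429.5 mm.
429.5 − 9·8 = 357.5; ÷10 gives c = 35.75 mm.
3 columns plus 2 gutters: 107.25 + 16 = 123.25 mm.
5d + 4·4 = 123.25 → 5d = 107.25 → d = 21.45 mm.

21.45 mm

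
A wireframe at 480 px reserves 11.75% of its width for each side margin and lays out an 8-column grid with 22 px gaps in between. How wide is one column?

Margins: 11.75% × 480 = 56.4 px each, so content = 480 − 112.8 = 367.2 px.
367.2 − 7·22 = 213.2; ÷8 gives c = 26.65 px.

26.65 px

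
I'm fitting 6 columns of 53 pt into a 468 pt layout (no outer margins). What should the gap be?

30 pt

Columns use 318 pt, leaving 150 pt across 5 gaps = 30 pt each.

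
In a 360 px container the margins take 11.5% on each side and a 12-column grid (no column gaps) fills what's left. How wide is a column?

23.1 px

360 × (1 − 2·11.5%) = 360 × 77% = 277.2 px for the columns.
277.2 / 12 = 23.1 px per column.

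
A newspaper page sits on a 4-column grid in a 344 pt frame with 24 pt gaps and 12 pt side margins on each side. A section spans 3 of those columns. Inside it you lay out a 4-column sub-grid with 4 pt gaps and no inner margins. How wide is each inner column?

Take off 24 pt of margins, leaving 320 pt.
4 columns + 3 gaps: 4c + 3·24 = 320.
4c = 320 − 72 = 248, so c = 62 pt.
3-column span = 3·62 + 2·24 = 234 pt.
Subtracting 3 gaps of 4 leaves 222 for 4 columns, so d = 55.5 pt.

55.5 pt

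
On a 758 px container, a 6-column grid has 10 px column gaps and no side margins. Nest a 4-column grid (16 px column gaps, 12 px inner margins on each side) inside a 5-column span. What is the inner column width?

139.5 px

6 columns + 5 column gaps: 6c + 5·10 = 758.
6c = 758 − 50 = 708, so c = 118 px.
5 columns plus 4 column gaps: 590 + 40 = 630 px.
Inner content = 630 − 2·12 = 606 px.
Subtracting 3 column gaps of 16 leaves 558 for 4 columns, so d = 139.5 px.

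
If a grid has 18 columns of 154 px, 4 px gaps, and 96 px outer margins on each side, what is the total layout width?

3032 px

Adding margins, columns and gutters: 192 + 2772 + 68 = 3032 px.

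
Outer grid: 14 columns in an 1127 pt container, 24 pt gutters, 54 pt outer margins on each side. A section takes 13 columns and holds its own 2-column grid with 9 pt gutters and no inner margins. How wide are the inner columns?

467.75 pt

Take off 108 pt of margins, leaving 1019 pt.
14 columns + 13 gutters: 14c + 13·24 = 1019.
14c = 1019 − 312 = 707, so c = 50.5 pt.
13 columns plus 12 gutters: 656.5 + 288 = 944.5 pt.
2d + 1·9 = 944.5 → 2d = 935.5 → d = 467.75 pt.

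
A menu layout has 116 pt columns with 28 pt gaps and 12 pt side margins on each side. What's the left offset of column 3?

Each column+gutter stride is 144 pt; 2 of them past the 12 pt margin is 12 + 288 = 300 pt.

300 pt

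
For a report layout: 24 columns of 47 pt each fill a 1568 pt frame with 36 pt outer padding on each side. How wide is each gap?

16 pt

Subtract both margins: 1568 − 2·36 = 1496 pt.
Columns use 1128 pt, leaving 368 pt across 23 gaps = 16 pt each.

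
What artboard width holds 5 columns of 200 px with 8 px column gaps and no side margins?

1032 px

Total width: 5·200 + 4·8 = 1032 px.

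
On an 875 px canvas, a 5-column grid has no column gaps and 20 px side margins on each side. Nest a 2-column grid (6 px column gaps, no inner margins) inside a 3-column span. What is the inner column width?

Outer content = 875 − 2·20 = 835 px.
5c = 835 → c = 167 px.
3-column span = 3·167 = 501 px.
2d + 1·6 = 501 → 2d = 495 → d = 247.5 px.

247.5 px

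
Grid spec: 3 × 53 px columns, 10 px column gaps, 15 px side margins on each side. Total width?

Frame = 2·15 + 3·53 + 2·10 = 30 + 159 + 20 = 209 px.

209 px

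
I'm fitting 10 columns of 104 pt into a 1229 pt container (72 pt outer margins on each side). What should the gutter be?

5 pt

Subtract both margins: 1229 − 2·72 = 1085 pt.
Columns use 1040 pt, leaving 45 pt across 9 gutters = 5 pt each.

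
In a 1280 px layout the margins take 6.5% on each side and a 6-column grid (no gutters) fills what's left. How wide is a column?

1280 × (1 − 2·6.5%) = 1280 × 87% = 1113.6 px for the columns.
6c = 1113.6 → c = 185.6 px.

185.6 px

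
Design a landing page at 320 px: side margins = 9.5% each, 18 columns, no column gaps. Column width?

14.4 px

Margins: 9.5% × 320 = 30.4 px each, so content = 320 − 60.8 = 259.2 px.
With no column gaps, each column is 259.2/18 = 14.4 px.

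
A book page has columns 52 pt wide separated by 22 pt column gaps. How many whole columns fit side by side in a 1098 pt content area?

15 columns

k columns need k·52 + (k−1)·22 = k·74 − 22.
k·74 − 22 ≤ 1098 → k ≤ 1120 / 74 ≈ 15.14, so k = 15.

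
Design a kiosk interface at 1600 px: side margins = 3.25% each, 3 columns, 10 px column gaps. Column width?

Margins: 3.25% × 1600 = 52 px each, so content = 1600 − 104 = 1496 px.
1496 − 2·10 = 1476; ÷3 gives c = 492 px.

492 px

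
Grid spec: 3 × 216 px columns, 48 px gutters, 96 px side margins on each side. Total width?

Adding margins, columns and gutters: 192 + 648 + 96 = 936 px.

936 px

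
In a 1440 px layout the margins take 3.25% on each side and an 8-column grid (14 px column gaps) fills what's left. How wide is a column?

Margins: 3.25% × 1440 = 46.8 px each, so content = 1440 − 93.6 = 1346.4 px.
8c + 7·14 = 1346.4 → 8c = 1248.4 → c = 156.05 px.

156.05 px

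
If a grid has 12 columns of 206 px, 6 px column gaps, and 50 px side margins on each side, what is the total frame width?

2638 px

Total width: 2·50 + 12·206 + 11·6 = 2638 px.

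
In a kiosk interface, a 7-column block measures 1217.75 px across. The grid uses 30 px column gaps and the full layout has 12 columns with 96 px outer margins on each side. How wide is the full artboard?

7 columns + 6 column gaps: 7c + 6·30 = 1217.75.
7c = 1217.75 − 180 = 1037.75, so c = 148.25 px.
Artboard = 2·96 + 12·148.25 + 11·30 = 192 + 1779 + 330 = 2301 px.

2301 px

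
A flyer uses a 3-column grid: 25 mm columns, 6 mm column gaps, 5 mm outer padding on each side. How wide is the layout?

Total width: 2·5 + 3·25 + 2·6 = 97 mm.

97 mm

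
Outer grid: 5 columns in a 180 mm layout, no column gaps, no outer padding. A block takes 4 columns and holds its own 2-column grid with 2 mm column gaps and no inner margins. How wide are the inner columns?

5c = 180 → c = 36 mm.
4-column span = 4·36 = 144 mm.
2d + 1·2 = 144 → 2d = 142 → d = 71 mm.

71 mm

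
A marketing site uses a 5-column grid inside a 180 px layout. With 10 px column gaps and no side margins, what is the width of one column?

5 columns + 4 column gaps: 5c + 4·10 = 180.
5c = 180 − 40 = 140, so c = 28 px.

28 px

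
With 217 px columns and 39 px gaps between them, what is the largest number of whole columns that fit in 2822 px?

11 columns: 11·217 + 10·39 = 2777 px ≤ 2822.
12 columns: 3033 px > 2822. So 11.

11 columns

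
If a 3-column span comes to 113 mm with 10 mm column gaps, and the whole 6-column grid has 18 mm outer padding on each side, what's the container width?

Subtracting 2 column gaps of 10 leaves 93 for 3 columns, so c = 31 mm.
Container = 2·18 + 6·31 + 5·10 = 36 + 186 + 50 = 272 mm.

272 mm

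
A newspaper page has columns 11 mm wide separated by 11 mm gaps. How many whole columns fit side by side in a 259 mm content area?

Each extra column adds 11 + 11 = 22 mm.
(259 + 11) / 22 = 12.27, so 12 columns fit.

12 columns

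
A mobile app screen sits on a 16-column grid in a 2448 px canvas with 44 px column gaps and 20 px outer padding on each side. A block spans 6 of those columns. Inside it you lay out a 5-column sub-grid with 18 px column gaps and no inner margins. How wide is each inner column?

Subtract both margins: 2448 − 2·20 = 2408 px.
Subtracting 15 column gaps of 44 leaves 1748 for 16 columns, so c = 109.25 px.
Span of 6: 6·109.25 + 5·44 = 655.5 + 220 = 875.5 px.
5 columns + 4 column gaps: 5d + 4·18 = 875.5.
5d = 875.5 − 72 = 803.5, so d = 160.7 px.

160.7 px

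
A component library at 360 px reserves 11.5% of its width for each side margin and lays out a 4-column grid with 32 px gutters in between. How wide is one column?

45.3 px

360 × (1 − 2·11.5%) = 360 × 77% = 277.2 px for the columns.
4c + 3·32 = 277.2 → 4c = 181.2 → c = 45.3 px.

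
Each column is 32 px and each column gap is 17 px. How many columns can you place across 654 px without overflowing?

13 columns

13 columns: 13·32 + 12·17 = 620 px ≤ 654.
14 columns: 669 px > 654. So 13.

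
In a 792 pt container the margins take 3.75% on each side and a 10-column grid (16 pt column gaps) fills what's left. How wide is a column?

58.86 pt

792 × (1 − 2·3.75%) = 792 × 92.5% = 732.6 pt for the columns.
732.6 − 9·16 = 588.6; ÷10 gives c = 58.86 pt.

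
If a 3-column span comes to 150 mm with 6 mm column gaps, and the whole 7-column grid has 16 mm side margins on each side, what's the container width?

390 mm

3 columns + 2 column gaps: 3c + 2·6 = 150.
3c = 150 − 12 = 138, so c = 46 mm.
Container = 2·16 + 7·46 + 6·6 = 32 + 322 + 36 = 390 mm.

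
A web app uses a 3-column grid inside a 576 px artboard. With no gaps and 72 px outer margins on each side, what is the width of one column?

144 px

Take off 144 px of margins, leaving 432 px.
3c = 432 → c = 144 px.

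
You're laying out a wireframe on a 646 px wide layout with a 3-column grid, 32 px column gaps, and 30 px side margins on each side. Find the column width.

Take off 60 px of margins, leaving 586 px.
Subtracting 2 column gaps of 32 leaves 522 for 3 columns, so c = 174 px.

174 px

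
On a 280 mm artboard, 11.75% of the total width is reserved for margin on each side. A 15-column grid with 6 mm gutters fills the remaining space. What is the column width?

Margins: 11.75% × 280 = 32.9 mm each, so content = 280 − 65.8 = 214.2 mm.
214.2 − 14·6 = 130.2; ÷15 gives c = 8.68 mm.

8.68 mm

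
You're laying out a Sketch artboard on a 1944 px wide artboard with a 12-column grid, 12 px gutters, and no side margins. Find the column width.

12 columns + 11 gutters: 12c + 11·12 = 1944.
12c = 1944 − 132 = 1812, so c = 151 px.

151 px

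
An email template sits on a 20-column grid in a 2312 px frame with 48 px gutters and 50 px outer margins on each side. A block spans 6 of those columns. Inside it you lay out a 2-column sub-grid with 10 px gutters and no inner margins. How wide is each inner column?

310 px

Subtract both margins: 2312 − 2·50 = 2212 px.
20c + 19·48 = 2212 → 20c = 1300 → c = 65 px.
6-column span = 6·65 + 5·48 = 630 px.
2 columns + 1 gutter: 2d + 1·10 = 630.
2d = 630 − 10 = 620, so d = 310 px.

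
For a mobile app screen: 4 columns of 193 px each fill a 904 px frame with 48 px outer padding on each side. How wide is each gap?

Content width = 904 − 2·48 = 808 px.
4 columns take 4·193 = 772 px; remaining 36 splits into 3 gaps.
g = 36 / 3 = 12 px.

12 px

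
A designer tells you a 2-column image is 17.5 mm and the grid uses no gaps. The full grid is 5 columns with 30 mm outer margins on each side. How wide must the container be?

2c = 17.5 → c = 8.75 mm.
Container = 2·30 + 5·8.75 = 60 + 43.75 = 103.75 mm.

103.75 mm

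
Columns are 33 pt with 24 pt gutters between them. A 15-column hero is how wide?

831 pt

15 columns plus 14 gutters: 495 + 336 = 831 pt.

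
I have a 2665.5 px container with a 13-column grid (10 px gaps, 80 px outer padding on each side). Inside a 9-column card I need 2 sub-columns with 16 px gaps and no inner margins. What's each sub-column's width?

Inside the margins: 2665.5 − 160 = 2505.5 px.
13 columns + 12 gaps: 13c + 12·10 = 2505.5.
13c = 2505.5 − 120 = 2385.5, so c = 183.5 px.
9-column span = 9·183.5 + 8·10 = 1731.5 px.
1731.5 − 1·16 = 1715.5; ÷2 gives d = 857.75 px.

857.75 px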